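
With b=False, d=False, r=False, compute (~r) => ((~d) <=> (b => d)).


Substitute b=False, d=False, r=False:
~r = True
~d = True
b => d = False => False = True
(~d) <=> (b => d) = True <=> True = True
(~r) => ((~d) <=> (b => d)) = True => True = True

True


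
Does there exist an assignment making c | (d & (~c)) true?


Search for a satisfying assignment over {c, d}.
Try c=True, d=False: the formula evaluates to True.
A satisfying assignment exists.

Satisfiable.


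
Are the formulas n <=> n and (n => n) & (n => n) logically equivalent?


Compare truth tables:
n | φ | ψ
---------
False | True | True
True | True | True
The columns φ and ψ agree on every row.

Yes, they are logically equivalent.


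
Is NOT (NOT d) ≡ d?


Compare truth tables:
d | φ | ψ
---------
F | F | F
T | T | T
The columns φ and ψ agree on every row.

Yes, they are logically equivalent.


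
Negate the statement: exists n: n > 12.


¬(forall x: φ) = exists x: ¬φ, and ¬(exists x: φ) = forall x: ¬φ.
Apply to the existential statement.

forall n: ~(n > 12)


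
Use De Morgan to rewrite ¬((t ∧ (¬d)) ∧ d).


De Morgan: the negation of a conjunction is the disjunction of the negations.
Distribute ¬ across ∧, flipping it to ∨, and negate each literal.

((¬t) ∨ d) ∨ (¬d)


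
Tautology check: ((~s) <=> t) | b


Build the truth table over {b, s, t}:
b | s | t | φ
-------------
False | False | False | False
True | False | False | True
False | True | False | True
True | True | False | True
False | False | True | True
True | False | True | True
False | True | True | False
True | True | True | True
Counterexample at row 1: with b=False, s=False, t=False, the formula is False.

No, it is not a tautology.


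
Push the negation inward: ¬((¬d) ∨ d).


De Morgan: the negation of a disjunction is the conjunction of the negations.
Distribute ¬ across ∨, flipping it to ∧, and negate each literal.

d ∧ (¬d)


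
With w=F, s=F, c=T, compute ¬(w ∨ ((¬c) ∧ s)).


Substitute w=F, s=F, c=T:
¬c = F
(¬c) ∧ s = F ∧ F = F
w ∨ ((¬c) ∧ s) = F ∨ F = F
¬(w ∨ ((¬c) ∧ s)) = T

T


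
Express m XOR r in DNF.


Step 1: m ⊕ r is true exactly when they disagree: (m ∧ ¬r) ∨ (¬m ∧ r).

(m AND (NOT r)) OR ((NOT m) AND r)


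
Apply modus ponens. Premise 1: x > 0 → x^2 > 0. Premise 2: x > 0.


Modus ponens: from (P → Q) and P, infer Q.
P = 'x > 0' is asserted, and P → Q holds, so Q follows.

x^2 > 0.


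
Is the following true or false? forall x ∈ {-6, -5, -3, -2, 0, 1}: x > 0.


Evaluate the predicate on each element: -6:False, -5:False, -3:False, -2:False, 0:False, 1:True.
Counterexample x = -6 fails the predicate.

False


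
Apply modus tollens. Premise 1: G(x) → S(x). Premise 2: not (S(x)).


Modus tollens: from (P → Q) and ¬Q, infer ¬P.
Q = 'S(x)' is denied; since P → Q, P must also fail.

Not (G(x)).


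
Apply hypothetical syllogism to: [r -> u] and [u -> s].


Hypothetical syllogism: from (P → Q) and (Q → R), infer (P → R).
Chain the two implications through the shared middle term 'u'.

r -> s


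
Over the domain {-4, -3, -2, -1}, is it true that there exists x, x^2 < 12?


Evaluate the predicate on each element: -4:F, -3:T, -2:T, -1:T.
Witness x = -3 satisfies the predicate.

T


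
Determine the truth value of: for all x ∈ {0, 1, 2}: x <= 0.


Evaluate the predicate on each element: 0:T, 1:F, 2:F.
Counterexample x = 1 fails the predicate.

F


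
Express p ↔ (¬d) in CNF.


Step 1: Rewrite p ↔ (¬d) as (p → (¬d)) ∧ ((¬d) → p).
Step 2: Rewrite each implication as a disjunction.
Step 3: Eliminate any double negations (¬¬X = X).

((¬p) ∨ (¬d)) ∧ (d ∨ p)


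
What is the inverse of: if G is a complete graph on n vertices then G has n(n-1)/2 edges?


The inverse of (P → Q) is (¬P → ¬Q). It is equivalent to the converse, not to the original.
Here P = 'G is a complete graph on n vertices' and Q = 'G has n(n-1)/2 edges'.

If not (G is a complete graph on n vertices), then not (G has n(n-1)/2 edges).


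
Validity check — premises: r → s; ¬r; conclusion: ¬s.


This is denying the antecedent (fallacy). There exist truth assignments where the premises are all true but the conclusion is false.

Invalid.


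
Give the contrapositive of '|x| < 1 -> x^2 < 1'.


The contrapositive of (P → Q) is (¬Q → ¬P); it is logically equivalent to the original.
Here P = '|x| < 1' and Q = 'x^2 < 1'.

If not (x^2 < 1), then not (|x| < 1).


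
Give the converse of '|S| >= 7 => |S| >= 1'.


The converse of (P → Q) is (Q → P). It is not in general equivalent to the original.
Here P = '|S| >= 7' and Q = '|S| >= 1'.

If |S| >= 1, then |S| >= 7.


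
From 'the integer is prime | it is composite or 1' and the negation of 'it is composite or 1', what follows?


Disjunctive syllogism: from (P ∨ Q) and ¬P, infer Q.
One disjunct, 'it is composite or 1', is ruled out; the other must hold.

the integer is prime


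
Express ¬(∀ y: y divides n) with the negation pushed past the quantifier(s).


¬(∀ x: φ) = ∃ x: ¬φ, and ¬(∃ x: φ) = ∀ x: ¬φ.
Apply to the universal statement.

∃ y: ¬(y divides n)


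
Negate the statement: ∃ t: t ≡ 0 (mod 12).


¬(∀ x: φ) = ∃ x: ¬φ, and ¬(∃ x: φ) = ∀ x: ¬φ.
Apply to the existential statement.

∀ t: ¬(t ≡ 0 (mod 12))


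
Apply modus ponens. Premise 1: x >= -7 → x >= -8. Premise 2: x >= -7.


Modus ponens: from (P → Q) and P, infer Q.
P = 'x >= -7' is asserted, and P → Q holds, so Q follows.

x >= -8.


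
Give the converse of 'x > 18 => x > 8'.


The converse of (P → Q) is (Q → P). It is not in general equivalent to the original.
Here P = 'x > 18' and Q = 'x > 8'.

If x > 8, then x > 18.


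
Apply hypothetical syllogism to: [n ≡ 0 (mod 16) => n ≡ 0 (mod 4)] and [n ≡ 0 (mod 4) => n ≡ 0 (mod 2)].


Hypothetical syllogism: from (P → Q) and (Q → R), infer (P → R).
Chain the two implications through the shared middle term 'n ≡ 0 (mod 4)'.

n ≡ 0 (mod 16) => n ≡ 0 (mod 2)


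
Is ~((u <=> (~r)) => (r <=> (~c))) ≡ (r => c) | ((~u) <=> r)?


Compare truth tables:
c | r | u | φ | ψ
-----------------
False | False | False | False | True
True | False | False | False | True
False | True | False | False | True
True | True | False | True | True
False | False | True | True | True
True | False | True | False | True
False | True | True | False | False
True | True | True | False | True
They differ at row 1 (c=False, r=False, u=False): φ=False but ψ=True.

No, they are not logically equivalent.


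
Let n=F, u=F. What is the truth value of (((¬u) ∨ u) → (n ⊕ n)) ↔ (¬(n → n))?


Substitute n=F, u=F:
¬u = T
(¬u) ∨ u = T ∨ F = T
n ⊕ n = F ⊕ F = F
((¬u) ∨ u) → (n ⊕ n) = T → F = F
n → n = F → F = T
¬(n → n) = F
(((¬u) ∨ u) → (n ⊕ n)) ↔ (¬(n → n)) = F ↔ F = T

T


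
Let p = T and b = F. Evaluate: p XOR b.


Exclusive or is true when exactly one operand is true.
Substitute: p=T, b=F.
T XOR F evaluates to T.

T


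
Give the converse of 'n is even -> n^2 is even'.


The converse of (P → Q) is (Q → P). It is not in general equivalent to the original.
Here P = 'n is even' and Q = 'n^2 is even'.

If n^2 is even, then n is even.


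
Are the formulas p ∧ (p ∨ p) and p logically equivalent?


Compare truth tables:
p | φ | ψ
---------
F | F | F
T | T | T
The columns φ and ψ agree on every row.

Yes, they are logically equivalent.


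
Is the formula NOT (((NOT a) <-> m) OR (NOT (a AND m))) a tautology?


Build the truth table over {a, m}:
a | m | φ
---------
F | F | F
T | F | F
F | T | F
T | T | T
Counterexample at row 1: with a=F, m=F, the formula is F.

No, it is not a tautology.


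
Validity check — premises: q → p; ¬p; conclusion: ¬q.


This matches the form of modus tollens: the conclusion follows in every model of the premises.

Valid.


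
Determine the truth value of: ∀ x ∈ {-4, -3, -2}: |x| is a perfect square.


Evaluate the predicate on each element: -4:T, -3:F, -2:F.
Counterexample x = -3 fails the predicate.

F


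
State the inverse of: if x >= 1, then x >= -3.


The inverse of (P → Q) is (¬P → ¬Q). It is equivalent to the converse, not to the original.
Here P = 'x >= 1' and Q = 'x >= -3'.

If not (x >= 1), then not (x >= -3).


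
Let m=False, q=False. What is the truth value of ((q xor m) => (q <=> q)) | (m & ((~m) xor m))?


Substitute m=False, q=False:
q xor m = False xor False = False
q <=> q = False <=> False = True
(q xor m) => (q <=> q) = False => True = True
~m = True
(~m) xor m = True xor False = True
m & ((~m) xor m) = False & True = False
((q xor m) => (q <=> q)) | (m & ((~m) xor m)) = True | False = True

True


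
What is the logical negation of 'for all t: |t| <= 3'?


¬(for all x: φ) = there exists x: ¬φ, and ¬(there exists x: φ) = for all x: ¬φ.
Apply to the universal statement.

there exists t: NOT(|t| <= 3)


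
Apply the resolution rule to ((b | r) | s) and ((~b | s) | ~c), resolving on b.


The clauses contain complementary literals b and ~b.
Resolution eliminates this pair and disjoins the remaining literals (merging duplicates).

((r | s) | ~c)


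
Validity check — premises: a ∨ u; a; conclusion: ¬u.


This is affirming a disjunct (fallacy). There exist truth assignments where the premises are all true but the conclusion is false.

Invalid.


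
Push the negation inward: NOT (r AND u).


De Morgan: the negation of a conjunction is the disjunction of the negations.
Distribute NOT across AND, flipping it to OR, and negate each literal.

(NOT r) OR (NOT u)


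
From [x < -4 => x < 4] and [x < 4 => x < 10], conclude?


Hypothetical syllogism: from (P → Q) and (Q → R), infer (P → R).
Chain the two implications through the shared middle term 'x < 4'.

x < -4 => x < 10


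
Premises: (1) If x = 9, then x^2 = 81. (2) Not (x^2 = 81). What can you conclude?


Modus tollens: from (P → Q) and ¬Q, infer ¬P.
Q = 'x^2 = 81' is denied; since P → Q, P must also fail.

Not (x = 9).


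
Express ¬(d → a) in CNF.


Step 1: Rewrite d → a as ¬d ∨ a.
Step 2: Negate: ¬(¬d ∨ a) = d ∧ ¬a (De Morgan + double negation).

d ∧ (¬a)


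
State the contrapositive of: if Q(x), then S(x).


The contrapositive of (P → Q) is (¬Q → ¬P); it is logically equivalent to the original.
Here P = 'Q(x)' and Q = 'S(x)'.

If not (S(x)), then not (Q(x)).


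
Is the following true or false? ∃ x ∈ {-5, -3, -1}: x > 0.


Evaluate the predicate on each element: -5:F, -3:F, -1:F.
No element satisfies the predicate.

F


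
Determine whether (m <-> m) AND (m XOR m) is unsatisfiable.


Truth table over {m}:
m | φ
-----
F | F
T | F
Every row is false.

Yes, it is a contradiction.


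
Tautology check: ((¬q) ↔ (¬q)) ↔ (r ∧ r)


Build the truth table over {q, r}:
q | r | φ
---------
F | F | F
T | F | F
F | T | T
T | T | T
Counterexample at row 1: with q=F, r=F, the formula is F.

No, it is not a tautology.


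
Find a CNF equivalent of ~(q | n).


Step 1: Apply De Morgan: ¬(q ∨ n) = ¬q ∧ ¬n.

(~q) & (~n)


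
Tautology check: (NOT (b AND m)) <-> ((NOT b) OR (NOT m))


Build the truth table over {b, m}:
b | m | φ
---------
F | F | T
T | F | T
F | T | T
T | T | T
Every row evaluates to true.

Yes, it is a tautology.


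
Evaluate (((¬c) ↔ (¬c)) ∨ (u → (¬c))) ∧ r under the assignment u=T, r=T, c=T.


Substitute u=T, r=T, c=T:
¬c = F
¬c = F
(¬c) ↔ (¬c) = F ↔ F = T
¬c = F
u → (¬c) = T → F = F
((¬c) ↔ (¬c)) ∨ (u → (¬c)) = T ∨ F = T
(((¬c) ↔ (¬c)) ∨ (u → (¬c))) ∧ r = T ∧ T = T

T


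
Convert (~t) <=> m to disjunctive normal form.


Step 1: (¬t) ↔ m is true exactly when both agree: ((¬t) ∧ m) ∨ (¬(¬t) ∧ ¬m).
Step 2: Eliminate any double negations (¬¬X = X).

((~t) & m) | (t & (~m))


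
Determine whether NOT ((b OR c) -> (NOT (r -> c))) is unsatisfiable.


Truth table over {b, c, r}:
b | c | r | φ
-------------
F | F | F | F
T | F | F | T
F | T | F | T
T | T | F | T
F | F | T | F
T | F | T | F
F | T | T | T
T | T | T | T
Satisfying assignment at row 2: b=T, c=F, r=F gives T.

No, it is not a contradiction.


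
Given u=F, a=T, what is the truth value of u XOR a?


Exclusive or is true when exactly one operand is true.
Substitute: u=F, a=T.
F XOR T evaluates to T.

T


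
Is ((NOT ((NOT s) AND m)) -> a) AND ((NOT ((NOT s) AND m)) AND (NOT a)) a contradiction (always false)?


Truth table over {a, m, s}:
a | m | s | φ
-------------
F | F | F | F
T | F | F | F
F | T | F | F
T | T | F | F
F | F | T | F
T | F | T | F
F | T | T | F
T | T | T | F
Every row is false.

Yes, it is a contradiction.


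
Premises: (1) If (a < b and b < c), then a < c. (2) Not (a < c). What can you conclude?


Modus tollens: from (P → Q) and ¬Q, infer ¬P.
Q = 'a < c' is denied; since P → Q, P must also fail.

Not ((a < b and b < c)).


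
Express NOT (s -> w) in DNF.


Step 1: Rewrite implication then negate: ¬(¬s ∨ w) = s ∧ ¬w.

s AND (NOT w)


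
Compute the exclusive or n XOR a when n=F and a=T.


Exclusive or is true when exactly one operand is true.
Substitute: n=F, a=T.
F XOR T evaluates to T.

T


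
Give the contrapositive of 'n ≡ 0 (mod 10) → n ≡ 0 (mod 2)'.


The contrapositive of (P → Q) is (¬Q → ¬P); it is logically equivalent to the original.
Here P = 'n ≡ 0 (mod 10)' and Q = 'n ≡ 0 (mod 2)'.

If not (n ≡ 0 (mod 2)), then not (n ≡ 0 (mod 10)).


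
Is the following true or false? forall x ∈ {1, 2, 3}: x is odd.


Evaluate the predicate on each element: 1:True, 2:False, 3:True.
Counterexample x = 2 fails the predicate.

False


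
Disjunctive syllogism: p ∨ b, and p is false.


Disjunctive syllogism: from (P ∨ Q) and ¬P, infer Q.
One disjunct, 'p', is ruled out; the other must hold.

b


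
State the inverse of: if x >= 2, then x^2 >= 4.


The inverse of (P → Q) is (¬P → ¬Q). It is equivalent to the converse, not to the original.
Here P = 'x >= 2' and Q = 'x^2 >= 4'.

If not (x >= 2), then not (x^2 >= 4).


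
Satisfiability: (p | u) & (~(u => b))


Search for a satisfying assignment over {b, p, u}.
Try b=False, p=False, u=True: the formula evaluates to True.
A satisfying assignment exists.

Satisfiable.


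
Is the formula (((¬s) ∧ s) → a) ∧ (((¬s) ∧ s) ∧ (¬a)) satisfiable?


Check all 4 assignments over {a, s}:
a | s | φ
---------
F | F | F
T | F | F
F | T | F
T | T | F
No assignment makes the formula true.

Unsatisfiable.


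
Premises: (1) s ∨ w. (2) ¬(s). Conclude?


Disjunctive syllogism: from (P ∨ Q) and ¬P, infer Q.
One disjunct, 's', is ruled out; the other must hold.

w


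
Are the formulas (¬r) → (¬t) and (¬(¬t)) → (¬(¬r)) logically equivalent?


Compare truth tables:
r | t | φ | ψ
-------------
F | F | T | T
T | F | T | T
F | T | F | F
T | T | T | T
The columns φ and ψ agree on every row.

Yes, they are logically equivalent.


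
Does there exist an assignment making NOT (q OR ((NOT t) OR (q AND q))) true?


Search for a satisfying assignment over {q, t}.
Try q=F, t=T: the formula evaluates to T.
A satisfying assignment exists.

Satisfiable.


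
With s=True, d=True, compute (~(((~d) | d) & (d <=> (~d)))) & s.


Substitute s=True, d=True:
~d = False
(~d) | d = False | True = True
~d = False
d <=> (~d) = True <=> False = False
((~d) | d) & (d <=> (~d)) = True & False = False
~(((~d) | d) & (d <=> (~d))) = True
(~(((~d) | d) & (d <=> (~d)))) & s = True & True = True

True


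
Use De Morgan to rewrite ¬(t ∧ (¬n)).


De Morgan: the negation of a conjunction is the disjunction of the negations.
Distribute ¬ across ∧, flipping it to ∨, and negate each literal.

(¬t) ∨ n


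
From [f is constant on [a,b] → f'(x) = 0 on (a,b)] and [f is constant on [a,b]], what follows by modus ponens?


Modus ponens: from (P → Q) and P, infer Q.
P = 'f is constant on [a,b]' is asserted, and P → Q holds, so Q follows.

f'(x) = 0 on (a,b).


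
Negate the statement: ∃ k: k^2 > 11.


¬(∀ x: φ) = ∃ x: ¬φ, and ¬(∃ x: φ) = ∀ x: ¬φ.
Apply to the existential statement.

∀ k: ¬(k^2 > 11)


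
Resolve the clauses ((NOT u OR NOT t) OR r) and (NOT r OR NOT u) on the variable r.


The clauses contain complementary literals r and NOTr.
Resolution eliminates this pair and disjoins the remaining literals (merging duplicates).

(NOT u OR NOT t)


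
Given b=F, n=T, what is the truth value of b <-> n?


Biconditional is true when both operands have the same truth value.
Substitute: b=F, n=T.
F <-> T evaluates to F.

F


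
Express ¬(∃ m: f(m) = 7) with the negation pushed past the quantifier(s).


¬(∀ x: φ) = ∃ x: ¬φ, and ¬(∃ x: φ) = ∀ x: ¬φ.
Apply to the existential statement.

∀ m: ¬(f(m) = 7)


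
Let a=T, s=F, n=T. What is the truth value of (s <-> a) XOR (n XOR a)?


Substitute a=T, s=F, n=T:
s <-> a = F <-> T = F
n XOR a = T XOR T = F
(s <-> a) XOR (n XOR a) = F XOR F = F

F


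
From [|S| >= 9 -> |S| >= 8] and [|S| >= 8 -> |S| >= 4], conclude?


Hypothetical syllogism: from (P → Q) and (Q → R), infer (P → R).
Chain the two implications through the shared middle term '|S| >= 8'.

|S| >= 9 -> |S| >= 4


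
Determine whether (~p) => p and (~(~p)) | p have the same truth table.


Compare truth tables:
p | φ | ψ
---------
False | False | False
True | True | True
The columns φ and ψ agree on every row.

Yes, they are logically equivalent.


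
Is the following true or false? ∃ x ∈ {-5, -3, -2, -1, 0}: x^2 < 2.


Evaluate the predicate on each element: -5:F, -3:F, -2:F, -1:T, 0:T.
Witness x = -1 satisfies the predicate.

T


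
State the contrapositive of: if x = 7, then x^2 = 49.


The contrapositive of (P → Q) is (¬Q → ¬P); it is logically equivalent to the original.
Here P = 'x = 7' and Q = 'x^2 = 49'.

If not (x^2 = 49), then not (x = 7).


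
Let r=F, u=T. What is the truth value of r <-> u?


Substitute r=F, u=T:
r <-> u = F <-> T = F

F


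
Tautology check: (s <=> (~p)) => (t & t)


Build the truth table over {p, s, t}:
p | s | t | φ
-------------
False | False | False | True
True | False | False | False
False | True | False | False
True | True | False | True
False | False | True | True
True | False | True | True
False | True | True | True
True | True | True | True
Counterexample at row 2: with p=True, s=False, t=False, the formula is False.

No, it is not a tautology.


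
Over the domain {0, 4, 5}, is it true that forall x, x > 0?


Evaluate the predicate on each element: 0:False, 4:True, 5:True.
Counterexample x = 0 fails the predicate.

False


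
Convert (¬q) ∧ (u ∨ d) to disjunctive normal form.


Step 1: Distribute ∧ over ∨: (¬q) ∧ (u ∨ d) = ((¬q) ∧ u) ∨ ((¬q) ∧ d).

((¬q) ∧ u) ∨ ((¬q) ∧ d)


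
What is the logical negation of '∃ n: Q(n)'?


¬(∀ x: φ) = ∃ x: ¬φ, and ¬(∃ x: φ) = ∀ x: ¬φ.
Apply to the existential statement.

∀ n: ¬(Q(n))


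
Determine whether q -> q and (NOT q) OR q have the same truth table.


Compare truth tables:
q | φ | ψ
---------
F | T | T
T | T | T
The columns φ and ψ agree on every row.

Yes, they are logically equivalent.


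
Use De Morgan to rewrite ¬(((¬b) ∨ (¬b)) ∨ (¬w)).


De Morgan: the negation of a disjunction is the conjunction of the negations.
Distribute ¬ across ∨, flipping it to ∧, and negate each literal.

(b ∧ b) ∧ w


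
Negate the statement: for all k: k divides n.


¬(for all x: φ) = there exists x: ¬φ, and ¬(there exists x: φ) = for all x: ¬φ.
Apply to the universal statement.

there exists k: NOT(k divides n)


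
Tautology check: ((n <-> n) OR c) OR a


Build the truth table over {a, c, n}:
a | c | n | φ
-------------
F | F | F | T
T | F | F | T
F | T | F | T
T | T | F | T
F | F | T | T
T | F | T | T
F | T | T | T
T | T | T | T
Every row evaluates to true.

Yes, it is a tautology.


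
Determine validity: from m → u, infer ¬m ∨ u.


This matches the form of material implication: the conclusion follows in every model of the premises.

Valid.


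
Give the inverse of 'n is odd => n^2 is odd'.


The inverse of (P → Q) is (¬P → ¬Q). It is equivalent to the converse, not to the original.
Here P = 'n is odd' and Q = 'n^2 is odd'.

If not (n is odd), then not (n^2 is odd).


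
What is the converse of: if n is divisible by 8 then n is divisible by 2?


The converse of (P → Q) is (Q → P). It is not in general equivalent to the original.
Here P = 'n is divisible by 8' and Q = 'n is divisible by 2'.

If n is divisible by 2, then n is divisible by 8.


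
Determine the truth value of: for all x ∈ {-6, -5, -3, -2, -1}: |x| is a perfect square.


Evaluate the predicate on each element: -6:F, -5:F, -3:F, -2:F, -1:T.
Counterexample x = -6 fails the predicate.

F


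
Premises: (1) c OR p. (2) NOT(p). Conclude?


Disjunctive syllogism: from (P ∨ Q) and ¬P, infer Q.
One disjunct, 'p', is ruled out; the other must hold.

c


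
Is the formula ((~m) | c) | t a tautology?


Build the truth table over {c, m, t}:
c | m | t | φ
-------------
False | False | False | True
True | False | False | True
False | True | False | False
True | True | False | True
False | False | True | True
True | False | True | True
False | True | True | True
True | True | True | True
Counterexample at row 3: with c=False, m=True, t=False, the formula is False.

No, it is not a tautology.


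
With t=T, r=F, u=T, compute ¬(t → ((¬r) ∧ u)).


Substitute t=T, r=F, u=T:
¬r = T
(¬r) ∧ u = T ∧ T = T
t → ((¬r) ∧ u) = T → T = T
¬(t → ((¬r) ∧ u)) = F

F


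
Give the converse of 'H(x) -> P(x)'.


The converse of (P → Q) is (Q → P). It is not in general equivalent to the original.
Here P = 'H(x)' and Q = 'P(x)'.

If P(x), then H(x).


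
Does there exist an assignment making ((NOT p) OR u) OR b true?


Search for a satisfying assignment over {b, p, u}.
Try b=F, p=F, u=F: the formula evaluates to T.
A satisfying assignment exists.

Satisfiable.


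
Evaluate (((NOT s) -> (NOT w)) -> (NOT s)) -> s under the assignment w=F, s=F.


Substitute w=F, s=F:
NOT s = T
NOT w = T
(NOT s) -> (NOT w) = T -> T = T
NOT s = T
((NOT s) -> (NOT w)) -> (NOT s) = T -> T = T
(((NOT s) -> (NOT w)) -> (NOT s)) -> s = T -> F = F

F


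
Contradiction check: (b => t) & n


Truth table over {b, n, t}:
b | n | t | φ
-------------
False | False | False | False
True | False | False | False
False | True | False | True
True | True | False | False
False | False | True | False
True | False | True | False
False | True | True | True
True | True | True | True
Satisfying assignment at row 3: b=False, n=True, t=False gives True.

No, it is not a contradiction.


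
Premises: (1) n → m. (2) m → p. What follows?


Hypothetical syllogism: from (P → Q) and (Q → R), infer (P → R).
Chain the two implications through the shared middle term 'm'.

n → p


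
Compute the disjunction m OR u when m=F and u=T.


Disjunction is false only when both operands are false.
Substitute: m=F, u=T.
F OR T evaluates to T.

T


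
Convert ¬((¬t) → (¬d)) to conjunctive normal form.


Step 1: Rewrite (¬t) → (¬d) as ¬(¬t) ∨ (¬d).
Step 2: Negate: ¬(¬(¬t) ∨ (¬d)) = (¬t) ∧ ¬(¬d) (De Morgan + double negation).
Step 3: Eliminate any double negations (¬¬X = X).

(¬t) ∧ d


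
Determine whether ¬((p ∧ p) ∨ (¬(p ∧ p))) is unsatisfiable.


Truth table over {p}:
p | φ
-----
F | F
T | F
Every row is false.

Yes, it is a contradiction.


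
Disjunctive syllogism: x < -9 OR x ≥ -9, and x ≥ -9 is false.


Disjunctive syllogism: from (P ∨ Q) and ¬P, infer Q.
One disjunct, 'x ≥ -9', is ruled out; the other must hold.

x < -9


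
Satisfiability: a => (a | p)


Search for a satisfying assignment over {a, p}.
Try a=False, p=False: the formula evaluates to True.
A satisfying assignment exists.

Satisfiable.


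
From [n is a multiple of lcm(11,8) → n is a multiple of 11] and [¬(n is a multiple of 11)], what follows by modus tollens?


Modus tollens: from (P → Q) and ¬Q, infer ¬P.
Q = 'n is a multiple of 11' is denied; since P → Q, P must also fail.

Not (n is a multiple of lcm(11,8)).


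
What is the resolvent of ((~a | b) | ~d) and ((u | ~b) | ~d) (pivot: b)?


The clauses contain complementary literals b and ~b.
Resolution eliminates this pair and disjoins the remaining literals (merging duplicates).

((~d | ~a) | u)


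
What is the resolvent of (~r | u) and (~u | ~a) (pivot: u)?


The clauses contain complementary literals u and ~u.
Resolution eliminates this pair and disjoins the remaining literals (merging duplicates).

(~r | ~a)


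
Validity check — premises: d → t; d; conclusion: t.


This matches the form of modus ponens: the conclusion follows in every model of the premises.

Valid.


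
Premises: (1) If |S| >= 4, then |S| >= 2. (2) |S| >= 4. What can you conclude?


Modus ponens: from (P → Q) and P, infer Q.
P = '|S| >= 4' is asserted, and P → Q holds, so Q follows.

|S| >= 2.


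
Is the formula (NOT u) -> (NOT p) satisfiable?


Search for a satisfying assignment over {p, u}.
Try p=F, u=F: the formula evaluates to T.
A satisfying assignment exists.

Satisfiable.


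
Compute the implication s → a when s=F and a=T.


Implication is false only when antecedent is true and consequent is false.
Substitute: s=F, a=T.
F → T evaluates to T.

T


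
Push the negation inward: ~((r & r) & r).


De Morgan: the negation of a conjunction is the disjunction of the negations.
Distribute ~ across &, flipping it to |, and negate each literal.

((~r) | (~r)) | (~r)


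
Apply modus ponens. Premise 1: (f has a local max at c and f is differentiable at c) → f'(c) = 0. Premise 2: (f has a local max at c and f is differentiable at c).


Modus ponens: from (P → Q) and P, infer Q.
P = '(f has a local max at c and f is differentiable at c)' is asserted, and P → Q holds, so Q follows.

f'(c) = 0.


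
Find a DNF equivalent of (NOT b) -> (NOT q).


Step 1: Rewrite (¬b) → (¬q) as ¬(¬b) ∨ (¬q).
Step 2: Eliminate any double negations (¬¬X = X).

b OR (NOT q)


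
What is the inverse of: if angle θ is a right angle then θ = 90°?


The inverse of (P → Q) is (¬P → ¬Q). It is equivalent to the converse, not to the original.
Here P = 'angle θ is a right angle' and Q = 'θ = 90°'.

If not (angle θ is a right angle), then not (θ = 90°).


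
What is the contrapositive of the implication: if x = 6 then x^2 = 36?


The contrapositive of (P → Q) is (¬Q → ¬P); it is logically equivalent to the original.
Here P = 'x = 6' and Q = 'x^2 = 36'.

If not (x^2 = 36), then not (x = 6).


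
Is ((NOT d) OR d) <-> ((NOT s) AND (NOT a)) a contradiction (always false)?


Truth table over {a, d, s}:
a | d | s | φ
-------------
F | F | F | T
T | F | F | F
F | T | F | T
T | T | F | F
F | F | T | F
T | F | T | F
F | T | T | F
T | T | T | F
Satisfying assignment at row 1: a=F, d=F, s=F gives T.

No, it is not a contradiction.


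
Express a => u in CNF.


Step 1: Rewrite a → u as ¬a ∨ u.

(~a) | u


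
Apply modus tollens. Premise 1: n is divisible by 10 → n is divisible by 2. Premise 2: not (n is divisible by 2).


Modus tollens: from (P → Q) and ¬Q, infer ¬P.
Q = 'n is divisible by 2' is denied; since P → Q, P must also fail.

Not (n is divisible by 10).


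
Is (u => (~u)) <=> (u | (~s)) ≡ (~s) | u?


Compare truth tables:
s | u | φ | ψ
-------------
False | False | True | True
True | False | False | False
False | True | False | True
True | True | False | True
They differ at row 3 (s=False, u=True): φ=False but ψ=True.

No, they are not logically equivalent.


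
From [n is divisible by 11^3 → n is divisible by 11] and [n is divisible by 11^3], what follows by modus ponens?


Modus ponens: from (P → Q) and P, infer Q.
P = 'n is divisible by 11^3' is asserted, and P → Q holds, so Q follows.

n is divisible by 11.


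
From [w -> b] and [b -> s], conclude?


Hypothetical syllogism: from (P → Q) and (Q → R), infer (P → R).
Chain the two implications through the shared middle term 'b'.

w -> s


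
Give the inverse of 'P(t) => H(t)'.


The inverse of (P → Q) is (¬P → ¬Q). It is equivalent to the converse, not to the original.
Here P = 'P(t)' and Q = 'H(t)'.

If not (P(t)), then not (H(t)).


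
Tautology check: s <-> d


Build the truth table over {d, s}:
d | s | φ
---------
F | F | T
T | F | F
F | T | F
T | T | T
Counterexample at row 2: with d=T, s=F, the formula is F.

No, it is not a tautology.


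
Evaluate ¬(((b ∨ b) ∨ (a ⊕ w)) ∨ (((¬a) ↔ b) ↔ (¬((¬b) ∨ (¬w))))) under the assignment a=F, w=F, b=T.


Substitute a=F, w=F, b=T:
… (earlier sub-steps elided)
(b ∨ b) ∨ (a ⊕ w) = T ∨ F = T
¬a = T
(¬a) ↔ b = T ↔ T = T
¬b = F
¬w = T
(¬b) ∨ (¬w) = F ∨ T = T
¬((¬b) ∨ (¬w)) = F
((¬a) ↔ b) ↔ (¬((¬b) ∨ (¬w))) = T ↔ F = F
((b ∨ b) ∨ (a ⊕ w)) ∨ (((¬a) ↔ b) ↔ (¬((¬b) ∨ (¬w)))) = T ∨ F = T
¬(((b ∨ b) ∨ (a ⊕ w)) ∨ (((¬a) ↔ b) ↔ (¬((¬b) ∨ (¬w))))) = F

F


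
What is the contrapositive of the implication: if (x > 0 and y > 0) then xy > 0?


The contrapositive of (P → Q) is (¬Q → ¬P); it is logically equivalent to the original.
Here P = '(x > 0 and y > 0)' and Q = 'xy > 0'.

If not (xy > 0), then not ((x > 0 and y > 0)).


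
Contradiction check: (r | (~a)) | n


Truth table over {a, n, r}:
a | n | r | φ
-------------
False | False | False | True
True | False | False | False
False | True | False | True
True | True | False | True
False | False | True | True
True | False | True | True
False | True | True | True
True | True | True | True
Satisfying assignment at row 1: a=False, n=False, r=False gives True.

No, it is not a contradiction.


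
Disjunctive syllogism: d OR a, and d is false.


Disjunctive syllogism: from (P ∨ Q) and ¬P, infer Q.
One disjunct, 'd', is ruled out; the other must hold.

a


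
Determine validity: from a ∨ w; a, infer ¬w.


This is affirming a disjunct (fallacy). There exist truth assignments where the premises are all true but the conclusion is false.

Invalid.


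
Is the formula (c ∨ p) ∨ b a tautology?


Build the truth table over {b, c, p}:
b | c | p | φ
-------------
F | F | F | F
T | F | F | T
F | T | F | T
T | T | F | T
F | F | T | T
T | F | T | T
F | T | T | T
T | T | T | T
Counterexample at row 1: with b=F, c=F, p=F, the formula is F.

No, it is not a tautology.


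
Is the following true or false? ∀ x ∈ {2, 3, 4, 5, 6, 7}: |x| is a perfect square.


Evaluate the predicate on each element: 2:F, 3:F, 4:T, 5:F, 6:F, 7:F.
Counterexample x = 2 fails the predicate.

F


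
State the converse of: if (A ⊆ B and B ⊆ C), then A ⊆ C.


The converse of (P → Q) is (Q → P). It is not in general equivalent to the original.
Here P = '(A ⊆ B and B ⊆ C)' and Q = 'A ⊆ C'.

If A ⊆ C, then (A ⊆ B and B ⊆ C).


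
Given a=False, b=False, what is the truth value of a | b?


Disjunction is false only when both operands are false.
Substitute: a=False, b=False.
False | False evaluates to False.

False


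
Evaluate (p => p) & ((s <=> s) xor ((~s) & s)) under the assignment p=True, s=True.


Substitute p=True, s=True:
p => p = True => True = True
s <=> s = True <=> True = True
~s = False
(~s) & s = False & True = False
(s <=> s) xor ((~s) & s) = True xor False = True
(p => p) & ((s <=> s) xor ((~s) & s)) = True & True = True

True


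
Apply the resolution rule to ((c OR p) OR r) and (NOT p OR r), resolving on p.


The clauses contain complementary literals p and NOTp.
Resolution eliminates this pair and disjoins the remaining literals (merging duplicates).

(r OR c)


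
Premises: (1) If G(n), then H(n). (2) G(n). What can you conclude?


Modus ponens: from (P → Q) and P, infer Q.
P = 'G(n)' is asserted, and P → Q holds, so Q follows.

H(n).


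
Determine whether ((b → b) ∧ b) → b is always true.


Build the truth table over {b}:
b | φ
-----
F | T
T | T
Every row evaluates to true.

Yes, it is a tautology.


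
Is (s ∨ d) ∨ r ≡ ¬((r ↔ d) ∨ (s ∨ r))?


Compare truth tables:
d | r | s | φ | ψ
-----------------
F | F | F | F | F
T | F | F | T | T
F | T | F | T | F
T | T | F | T | F
F | F | T | T | F
T | F | T | T | F
F | T | T | T | F
T | T | T | T | F
They differ at row 3 (d=F, r=T, s=F): φ=T but ψ=F.

No, they are not logically equivalent.


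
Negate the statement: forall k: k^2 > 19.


¬(forall x: φ) = exists x: ¬φ, and ¬(exists x: φ) = forall x: ¬φ.
Apply to the universal statement.

exists k: ~(k^2 > 19)


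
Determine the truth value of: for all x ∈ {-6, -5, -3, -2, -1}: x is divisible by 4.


Evaluate the predicate on each element: -6:F, -5:F, -3:F, -2:F, -1:F.
Counterexample x = -6 fails the predicate.

F


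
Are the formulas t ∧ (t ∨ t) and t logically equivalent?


Compare truth tables:
t | φ | ψ
---------
F | F | F
T | T | T
The columns φ and ψ agree on every row.

Yes, they are logically equivalent.


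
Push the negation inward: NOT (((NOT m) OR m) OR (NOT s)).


De Morgan: the negation of a disjunction is the conjunction of the negations.
Distribute NOT across OR, flipping it to AND, and negate each literal.

(m AND (NOT m)) AND s


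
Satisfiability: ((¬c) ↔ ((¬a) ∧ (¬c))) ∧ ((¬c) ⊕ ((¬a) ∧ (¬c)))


Check all 4 assignments over {a, c}:
a | c | φ
---------
F | F | F
T | F | F
F | T | F
T | T | F
No assignment makes the formula true.

Unsatisfiable.


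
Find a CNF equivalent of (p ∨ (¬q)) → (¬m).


Step 1: Rewrite as ¬(p ∨ (¬q)) ∨ (¬m) = (¬p ∧ ¬(¬q)) ∨ (¬m).
Step 2: Distribute ∨ over ∧.
Step 3: Eliminate any double negations (¬¬X = X).

((¬p) ∨ (¬m)) ∧ (q ∨ (¬m))


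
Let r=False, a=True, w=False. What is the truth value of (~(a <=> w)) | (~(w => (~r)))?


Substitute r=False, a=True, w=False:
a <=> w = True <=> False = False
~(a <=> w) = True
~r = True
w => (~r) = False => True = True
~(w => (~r)) = False
(~(a <=> w)) | (~(w => (~r))) = True | False = True

True


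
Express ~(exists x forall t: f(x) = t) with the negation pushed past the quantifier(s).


Negation flips each quantifier (∀↔∃) and negates the inner predicate.
¬(exists x forall t: φ) = forall x exists t: ¬φ.

forall x exists t: ~(f(x) = t)


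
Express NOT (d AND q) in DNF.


Step 1: Apply De Morgan: ¬(d ∧ q) = ¬d ∨ ¬q.

(NOT d) OR (NOT q)


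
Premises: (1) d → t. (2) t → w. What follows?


Hypothetical syllogism: from (P → Q) and (Q → R), infer (P → R).
Chain the two implications through the shared middle term 't'.

d → w


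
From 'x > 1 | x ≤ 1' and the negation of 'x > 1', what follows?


Disjunctive syllogism: from (P ∨ Q) and ¬P, infer Q.
One disjunct, 'x > 1', is ruled out; the other must hold.

x ≤ 1


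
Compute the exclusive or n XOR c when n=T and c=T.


Exclusive or is true when exactly one operand is true.
Substitute: n=T, c=T.
T XOR T evaluates to F.

F


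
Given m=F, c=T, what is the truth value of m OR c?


Disjunction is false only when both operands are false.
Substitute: m=F, c=T.
F OR T evaluates to T.

T


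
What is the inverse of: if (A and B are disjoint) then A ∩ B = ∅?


The inverse of (P → Q) is (¬P → ¬Q). It is equivalent to the converse, not to the original.
Here P = '(A and B are disjoint)' and Q = 'A ∩ B = ∅'.

If not ((A and B are disjoint)), then not (A ∩ B = ∅).


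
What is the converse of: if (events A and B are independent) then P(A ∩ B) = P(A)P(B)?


The converse of (P → Q) is (Q → P). It is not in general equivalent to the original.
Here P = '(events A and B are independent)' and Q = 'P(A ∩ B) = P(A)P(B)'.

If P(A ∩ B) = P(A)P(B), then (events A and B are independent).


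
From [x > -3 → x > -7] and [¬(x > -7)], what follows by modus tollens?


Modus tollens: from (P → Q) and ¬Q, infer ¬P.
Q = 'x > -7' is denied; since P → Q, P must also fail.

Not (x > -3).


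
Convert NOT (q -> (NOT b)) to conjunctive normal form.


Step 1: Rewrite q → (¬b) as ¬q ∨ (¬b).
Step 2: Negate: ¬(¬q ∨ (¬b)) = q ∧ ¬(¬b) (De Morgan + double negation).
Step 3: Eliminate any double negations (¬¬X = X).

q AND b


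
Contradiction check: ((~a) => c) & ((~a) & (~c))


Truth table over {a, c}:
a | c | φ
---------
False | False | False
True | False | False
False | True | False
True | True | False
Every row is false.

Yes, it is a contradiction.


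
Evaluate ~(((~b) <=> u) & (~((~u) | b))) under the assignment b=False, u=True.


Substitute b=False, u=True:
~b = True
(~b) <=> u = True <=> True = True
~u = False
(~u) | b = False | False = False
~((~u) | b) = True
((~b) <=> u) & (~((~u) | b)) = True & True = True
~(((~b) <=> u) & (~((~u) | b))) = False

False


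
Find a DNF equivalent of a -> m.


Step 1: Rewrite a → m as ¬a ∨ m.

(NOT a) OR m


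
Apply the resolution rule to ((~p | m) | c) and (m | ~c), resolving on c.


The clauses contain complementary literals c and ~c.
Resolution eliminates this pair and disjoins the remaining literals (merging duplicates).

(~p | m)


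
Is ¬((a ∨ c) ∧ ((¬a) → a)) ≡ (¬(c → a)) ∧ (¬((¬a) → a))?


Compare truth tables:
a | c | φ | ψ
-------------
F | F | T | F
T | F | F | F
F | T | T | T
T | T | F | F
They differ at row 1 (a=F, c=F): φ=T but ψ=F.

No, they are not logically equivalent.


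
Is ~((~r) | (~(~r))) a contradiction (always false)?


Truth table over {r}:
r | φ
-----
False | False
True | False
Every row is false.

Yes, it is a contradiction.


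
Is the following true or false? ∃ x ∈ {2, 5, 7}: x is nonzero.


Evaluate the predicate on each element: 2:T, 5:T, 7:T.
Witness x = 2 satisfies the predicate.

T


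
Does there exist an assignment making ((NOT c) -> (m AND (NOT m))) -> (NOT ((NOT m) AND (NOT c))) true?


Search for a satisfying assignment over {c, m}.
Try c=F, m=F: the formula evaluates to T.
A satisfying assignment exists.

Satisfiable.


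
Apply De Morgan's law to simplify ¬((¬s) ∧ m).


De Morgan: the negation of a conjunction is the disjunction of the negations.
Distribute ¬ across ∧, flipping it to ∨, and negate each literal.

s ∨ (¬m)


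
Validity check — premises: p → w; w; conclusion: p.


This is affirming the consequent (fallacy). There exist truth assignments where the premises are all true but the conclusion is false.

Invalid.


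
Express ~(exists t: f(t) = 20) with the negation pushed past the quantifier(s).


¬(forall x: φ) = exists x: ¬φ, and ¬(exists x: φ) = forall x: ¬φ.
Apply to the existential statement.

forall t: ~(f(t) = 20)


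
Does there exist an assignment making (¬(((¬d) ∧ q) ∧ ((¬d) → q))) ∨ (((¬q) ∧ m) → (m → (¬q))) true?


Search for a satisfying assignment over {d, m, q}.
Try d=F, m=F, q=F: the formula evaluates to T.
A satisfying assignment exists.

Satisfiable.
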